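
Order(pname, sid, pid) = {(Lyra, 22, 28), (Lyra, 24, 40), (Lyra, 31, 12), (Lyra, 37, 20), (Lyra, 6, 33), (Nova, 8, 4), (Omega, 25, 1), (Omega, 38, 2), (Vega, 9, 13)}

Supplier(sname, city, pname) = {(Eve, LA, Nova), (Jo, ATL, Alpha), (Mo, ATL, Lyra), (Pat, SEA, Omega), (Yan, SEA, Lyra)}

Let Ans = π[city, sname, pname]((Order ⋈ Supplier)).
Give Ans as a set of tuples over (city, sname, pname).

Order ⋈ Supplier (natural join on pname): {(Lyra, 22, 28, Mo, ATL), (Lyra, 22, 28, Yan, SEA), (Lyra, 24, 40, Mo, ATL), (Lyra, 24, 40, Yan, SEA), (Lyra, 31, 12, Mo, ATL), (Lyra, 31, 12, Yan, SEA), (Lyra, 37, 20, Mo, ATL), (Lyra, 37, 20, Yan, SEA), (Lyra, 6, 33, Mo, ATL), (Lyra, 6, 33, Yan, SEA), (Nova, 8, 4, Eve, LA), (Omega, 25, 1, Pat, SEA), (Omega, 38, 2, Pat, SEA)}
Projecting to city, sname, pname (9 duplicate(s) eliminated): {(ATL, Mo, Lyra), (LA, Eve, Nova), (SEA, Pat, Omega), (SEA, Yan, Lyra)}

{(ATL, Mo, Lyra), (LA, Eve, Nova), (SEA, Pat, Omega), (SEA, Yan, Lyra)}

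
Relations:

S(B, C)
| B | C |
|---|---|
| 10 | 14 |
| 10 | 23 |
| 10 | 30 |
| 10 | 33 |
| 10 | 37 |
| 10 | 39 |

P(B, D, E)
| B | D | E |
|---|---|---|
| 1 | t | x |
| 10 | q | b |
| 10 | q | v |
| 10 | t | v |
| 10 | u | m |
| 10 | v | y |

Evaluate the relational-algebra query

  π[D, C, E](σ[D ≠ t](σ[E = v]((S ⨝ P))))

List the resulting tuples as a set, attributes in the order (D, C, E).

{(q, 14, v), (q, 23, v), (q, 30, v), (q, 33, v), (q, 37, v), (q, 39, v)}

S ⋈ P (natural join on B): {(10, 14, q, b), (10, 14, q, v), (10, 14, t, v), (10, 14, u, m), (10, 14, v, y), (10, 23, q, b), (10, 23, q, v), (10, 23, t, v), (10, 23, u, m), (10, 23, v, y), (10, 30, q, b), (10, 30, q, v), (10, 30, t, v), (10, 30, u, m), (10, 30, v, y), (10, 33, q, b), (10, 33, q, v), (10, 33, t, v), (10, 33, u, m), (10, 33, v, y), (10, 37, q, b), (10, 37, q, v), (10, 37, t, v), (10, 37, u, m), (10, 37, v, y), (10, 39, q, b), (10, 39, q, v), (10, 39, t, v), (10, 39, u, m), (10, 39, v, y)}
Selection E = v: {(10, 14, q, v), (10, 14, t, v), (10, 23, q, v), (10, 23, t, v), (10, 30, q, v), (10, 30, t, v), (10, 33, q, v), (10, 33, t, v), (10, 37, q, v), (10, 37, t, v), (10, 39, q, v), (10, 39, t, v)}
Selection D ≠ t: {(10, 14, q, v), (10, 23, q, v), (10, 30, q, v), (10, 33, q, v), (10, 37, q, v), (10, 39, q, v)}
Projecting to D, C, E: {(q, 14, v), (q, 23, v), (q, 30, v), (q, 33, v), (q, 37, v), (q, 39, v)}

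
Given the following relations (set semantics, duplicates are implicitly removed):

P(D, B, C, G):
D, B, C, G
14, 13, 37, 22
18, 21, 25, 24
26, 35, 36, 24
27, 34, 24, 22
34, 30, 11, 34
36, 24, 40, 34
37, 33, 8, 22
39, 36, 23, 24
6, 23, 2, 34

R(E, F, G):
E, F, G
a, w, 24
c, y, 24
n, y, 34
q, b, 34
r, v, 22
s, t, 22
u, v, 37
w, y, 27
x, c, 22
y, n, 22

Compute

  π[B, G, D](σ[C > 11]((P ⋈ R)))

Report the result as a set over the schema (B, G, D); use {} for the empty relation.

{(13, 22, 14), (21, 24, 18), (24, 34, 36), (34, 22, 27), (35, 24, 26), (36, 24, 39)}

Natural join on G: {(14, 13, 37, 22, r, v), (14, 13, 37, 22, s, t), (14, 13, 37, 22, x, c), (14, 13, 37, 22, y, n), (18, 21, 25, 24, a, w), (18, 21, 25, 24, c, y), (26, 35, 36, 24, a, w), (26, 35, 36, 24, c, y), (27, 34, 24, 22, r, v), (27, 34, 24, 22, s, t), (27, 34, 24, 22, x, c), (27, 34, 24, 22, y, n), (34, 30, 11, 34, n, y), (34, 30, 11, 34, q, b), (36, 24, 40, 34, n, y), (36, 24, 40, 34, q, b), (37, 33, 8, 22, r, v), (37, 33, 8, 22, s, t), (37, 33, 8, 22, x, c), (37, 33, 8, 22, y, n), (39, 36, 23, 24, a, w), (39, 36, 23, 24, c, y), (6, 23, 2, 34, n, y), (6, 23, 2, 34, q, b)}
σ[C > 11]: keep tuples satisfying C > 11 → {(14, 13, 37, 22, r, v), (14, 13, 37, 22, s, t), (14, 13, 37, 22, x, c), (14, 13, 37, 22, y, n), (18, 21, 25, 24, a, w), (18, 21, 25, 24, c, y), (26, 35, 36, 24, a, w), (26, 35, 36, 24, c, y), (27, 34, 24, 22, r, v), (27, 34, 24, 22, s, t), (27, 34, 24, 22, x, c), (27, 34, 24, 22, y, n), (36, 24, 40, 34, n, y), (36, 24, 40, 34, q, b), (39, 36, 23, 24, a, w), (39, 36, 23, 24, c, y)}
π_{B, G, D} gives {(13, 22, 14), (21, 24, 18), (24, 34, 36), (34, 22, 27), (35, 24, 26), (36, 24, 39)} (10 duplicate(s) eliminated).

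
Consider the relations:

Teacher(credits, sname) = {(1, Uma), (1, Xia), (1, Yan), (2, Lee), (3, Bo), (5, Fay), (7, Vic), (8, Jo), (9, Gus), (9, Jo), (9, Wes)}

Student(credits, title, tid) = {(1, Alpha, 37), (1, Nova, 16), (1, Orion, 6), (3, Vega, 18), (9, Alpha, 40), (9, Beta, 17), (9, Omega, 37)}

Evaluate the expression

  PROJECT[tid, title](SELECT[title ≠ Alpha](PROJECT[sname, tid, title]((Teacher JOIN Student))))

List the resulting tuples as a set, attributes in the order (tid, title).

Natural join on credits: {(1, Uma, Alpha, 37), (1, Uma, Nova, 16), (1, Uma, Orion, 6), (1, Xia, Alpha, 37), (1, Xia, Nova, 16), (1, Xia, Orion, 6), (1, Yan, Alpha, 37), (1, Yan, Nova, 16), (1, Yan, Orion, 6), (3, Bo, Vega, 18), (9, Gus, Alpha, 40), (9, Gus, Beta, 17), (9, Gus, Omega, 37), (9, Jo, Alpha, 40), (9, Jo, Beta, 17), (9, Jo, Omega, 37), (9, Wes, Alpha, 40), (9, Wes, Beta, 17), (9, Wes, Omega, 37)}
π_{sname, tid, title} gives {(Bo, 18, Vega), (Gus, 17, Beta), (Gus, 37, Omega), (Gus, 40, Alpha), (Jo, 17, Beta), (Jo, 37, Omega), (Jo, 40, Alpha), (Uma, 16, Nova), (Uma, 37, Alpha), (Uma, 6, Orion), (Wes, 17, Beta), (Wes, 37, Omega), (Wes, 40, Alpha), (Xia, 16, Nova), (Xia, 37, Alpha), (Xia, 6, Orion), (Yan, 16, Nova), (Yan, 37, Alpha), (Yan, 6, Orion)}.
Apply σ_{title ≠ Alpha}; surviving tuples: {(Bo, 18, Vega), (Gus, 17, Beta), (Gus, 37, Omega), (Jo, 17, Beta), (Jo, 37, Omega), (Uma, 16, Nova), (Uma, 6, Orion), (Wes, 17, Beta), (Wes, 37, Omega), (Xia, 16, Nova), (Xia, 6, Orion), (Yan, 16, Nova), (Yan, 6, Orion)}
π_{tid, title} gives {(16, Nova), (17, Beta), (18, Vega), (37, Omega), (6, Orion)} (8 duplicate(s) eliminated).

{(16, Nova), (17, Beta), (18, Vega), (37, Omega), (6, Orion)}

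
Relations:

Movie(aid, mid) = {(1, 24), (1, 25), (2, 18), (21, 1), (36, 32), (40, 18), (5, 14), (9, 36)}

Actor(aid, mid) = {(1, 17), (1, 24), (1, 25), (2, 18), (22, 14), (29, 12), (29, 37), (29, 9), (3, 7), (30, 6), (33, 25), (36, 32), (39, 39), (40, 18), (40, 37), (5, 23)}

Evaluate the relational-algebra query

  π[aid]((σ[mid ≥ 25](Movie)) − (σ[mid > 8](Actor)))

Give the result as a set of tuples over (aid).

Selection mid ≥ 25: {(1, 25), (36, 32), (9, 36)}
Selection mid > 8: {(1, 17), (1, 24), (1, 25), (2, 18), (22, 14), (29, 12), (29, 37), (29, 9), (33, 25), (36, 32), (39, 39), (40, 18), (40, 37), (5, 23)}
Taking the difference: {(9, 36)}
Keep only column(s) aid: {9}

{9}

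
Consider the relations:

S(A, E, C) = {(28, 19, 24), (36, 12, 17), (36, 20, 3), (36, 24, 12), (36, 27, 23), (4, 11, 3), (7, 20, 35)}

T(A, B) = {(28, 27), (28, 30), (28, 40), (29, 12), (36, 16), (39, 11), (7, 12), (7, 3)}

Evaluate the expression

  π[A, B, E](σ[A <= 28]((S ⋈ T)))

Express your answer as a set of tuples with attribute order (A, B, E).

S ⋈ T (natural join on A): {(28, 19, 24, 27), (28, 19, 24, 30), (28, 19, 24, 40), (36, 12, 17, 16), (36, 20, 3, 16), (36, 24, 12, 16), (36, 27, 23, 16), (7, 20, 35, 12), (7, 20, 35, 3)}
Selection A <= 28: {(28, 19, 24, 27), (28, 19, 24, 30), (28, 19, 24, 40), (7, 20, 35, 12), (7, 20, 35, 3)}
Keep only column(s) A, B, E: {(28, 27, 19), (28, 30, 19), (28, 40, 19), (7, 12, 20), (7, 3, 20)}

{(28, 27, 19), (28, 30, 19), (28, 40, 19), (7, 12, 20), (7, 3, 20)}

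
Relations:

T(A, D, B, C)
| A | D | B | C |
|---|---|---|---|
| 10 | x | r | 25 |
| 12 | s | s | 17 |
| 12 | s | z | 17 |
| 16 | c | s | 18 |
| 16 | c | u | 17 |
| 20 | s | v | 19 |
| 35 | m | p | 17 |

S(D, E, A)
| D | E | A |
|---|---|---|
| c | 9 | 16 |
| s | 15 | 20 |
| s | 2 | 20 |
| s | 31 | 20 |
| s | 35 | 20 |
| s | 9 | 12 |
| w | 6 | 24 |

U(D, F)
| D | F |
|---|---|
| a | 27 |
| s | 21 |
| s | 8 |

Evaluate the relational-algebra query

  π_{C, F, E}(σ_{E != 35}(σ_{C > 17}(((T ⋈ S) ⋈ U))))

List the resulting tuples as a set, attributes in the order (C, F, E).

Natural join on A, D: {(12, s, s, 17, 9), (12, s, z, 17, 9), (16, c, s, 18, 9), (16, c, u, 17, 9), (20, s, v, 19, 15), (20, s, v, 19, 2), (20, s, v, 19, 31), (20, s, v, 19, 35)}
Natural join on D: {(12, s, s, 17, 9, 21), (12, s, s, 17, 9, 8), (12, s, z, 17, 9, 21), (12, s, z, 17, 9, 8), (20, s, v, 19, 15, 21), (20, s, v, 19, 15, 8), (20, s, v, 19, 2, 21), (20, s, v, 19, 2, 8), (20, s, v, 19, 31, 21), (20, s, v, 19, 31, 8), (20, s, v, 19, 35, 21), (20, s, v, 19, 35, 8)}
Selection C > 17: {(20, s, v, 19, 15, 21), (20, s, v, 19, 15, 8), (20, s, v, 19, 2, 21), (20, s, v, 19, 2, 8), (20, s, v, 19, 31, 21), (20, s, v, 19, 31, 8), (20, s, v, 19, 35, 21), (20, s, v, 19, 35, 8)}
Selection E != 35: {(20, s, v, 19, 15, 21), (20, s, v, 19, 15, 8), (20, s, v, 19, 2, 21), (20, s, v, 19, 2, 8), (20, s, v, 19, 31, 21), (20, s, v, 19, 31, 8)}
Keep only column(s) C, F, E: {(19, 21, 15), (19, 21, 2), (19, 21, 31), (19, 8, 15), (19, 8, 2), (19, 8, 31)}

{(19, 21, 15), (19, 21, 2), (19, 21, 31), (19, 8, 15), (19, 8, 2), (19, 8, 31)}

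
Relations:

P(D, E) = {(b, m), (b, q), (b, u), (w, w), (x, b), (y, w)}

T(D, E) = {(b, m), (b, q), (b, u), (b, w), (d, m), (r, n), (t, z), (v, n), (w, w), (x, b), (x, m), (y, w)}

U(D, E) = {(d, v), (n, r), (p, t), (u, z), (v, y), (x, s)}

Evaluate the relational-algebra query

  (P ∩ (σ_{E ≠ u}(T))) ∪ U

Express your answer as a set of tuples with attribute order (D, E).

Filtering on E ≠ u leaves {(b, m), (b, q), (b, w), (d, m), (r, n), (t, z), (v, n), (w, w), (x, b), (x, m), (y, w)}.
Intersection: {(b, m), (b, q), (b, u), (w, w), (x, b), (y, w)} with {(b, m), (b, q), (b, w), (d, m), (r, n), (t, z), (v, n), (w, w), (x, b), (x, m), (y, w)} → {(b, m), (b, q), (w, w), (x, b), (y, w)}
Union: {(b, m), (b, q), (w, w), (x, b), (y, w)} with {(d, v), (n, r), (p, t), (u, z), (v, y), (x, s)} → {(b, m), (b, q), (d, v), (n, r), (p, t), (u, z), (v, y), (w, w), (x, b), (x, s), (y, w)}

{(b, m), (b, q), (d, v), (n, r), (p, t), (u, z), (v, y), (w, w), (x, b), (x, s), (y, w)}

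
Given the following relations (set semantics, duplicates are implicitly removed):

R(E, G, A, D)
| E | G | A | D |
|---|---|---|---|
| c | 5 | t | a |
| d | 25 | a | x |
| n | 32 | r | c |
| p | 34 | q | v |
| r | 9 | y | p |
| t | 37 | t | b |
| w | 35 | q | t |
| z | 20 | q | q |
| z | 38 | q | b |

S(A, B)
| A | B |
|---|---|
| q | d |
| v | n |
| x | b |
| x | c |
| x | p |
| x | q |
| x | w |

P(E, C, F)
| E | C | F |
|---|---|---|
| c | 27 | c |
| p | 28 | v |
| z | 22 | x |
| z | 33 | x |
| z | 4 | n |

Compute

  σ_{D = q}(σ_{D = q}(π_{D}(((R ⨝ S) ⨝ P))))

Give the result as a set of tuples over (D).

{q}

Joining R and S on A yields {(p, 34, q, v, d), (w, 35, q, t, d), (z, 20, q, q, d), (z, 38, q, b, d)}.
Joining (R ⨝ S) and P on E yields {(p, 34, q, v, d, 28, v), (z, 20, q, q, d, 22, x), (z, 20, q, q, d, 33, x), (z, 20, q, q, d, 4, n), (z, 38, q, b, d, 22, x), (z, 38, q, b, d, 33, x), (z, 38, q, b, d, 4, n)}.
Keep only column(s) D (4 duplicate(s) eliminated): {b, q, v}
Apply σ_{D = q}; surviving tuples: {q}
Apply σ_{D = q}; surviving tuples: {q}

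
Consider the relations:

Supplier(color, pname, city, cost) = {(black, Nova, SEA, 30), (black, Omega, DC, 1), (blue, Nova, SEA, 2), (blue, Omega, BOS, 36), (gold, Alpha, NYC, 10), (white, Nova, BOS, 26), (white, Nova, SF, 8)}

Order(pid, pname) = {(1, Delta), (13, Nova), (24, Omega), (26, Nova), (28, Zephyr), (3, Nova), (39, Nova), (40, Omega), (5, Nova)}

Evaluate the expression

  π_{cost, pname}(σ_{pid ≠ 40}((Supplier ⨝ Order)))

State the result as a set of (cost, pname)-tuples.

Supplier ⋈ Order (natural join on pname): {(black, Nova, SEA, 30, 13), (black, Nova, SEA, 30, 26), (black, Nova, SEA, 30, 3), (black, Nova, SEA, 30, 39), (black, Nova, SEA, 30, 5), (black, Omega, DC, 1, 24), (black, Omega, DC, 1, 40), (blue, Nova, SEA, 2, 13), (blue, Nova, SEA, 2, 26), (blue, Nova, SEA, 2, 3), (blue, Nova, SEA, 2, 39), (blue, Nova, SEA, 2, 5), (blue, Omega, BOS, 36, 24), (blue, Omega, BOS, 36, 40), (white, Nova, BOS, 26, 13), (white, Nova, BOS, 26, 26), (white, Nova, BOS, 26, 3), (white, Nova, BOS, 26, 39), (white, Nova, BOS, 26, 5), (white, Nova, SF, 8, 13), (white, Nova, SF, 8, 26), (white, Nova, SF, 8, 3), (white, Nova, SF, 8, 39), (white, Nova, SF, 8, 5)}
σ[pid ≠ 40]: keep tuples satisfying pid ≠ 40 → {(black, Nova, SEA, 30, 13), (black, Nova, SEA, 30, 26), (black, Nova, SEA, 30, 3), (black, Nova, SEA, 30, 39), (black, Nova, SEA, 30, 5), (black, Omega, DC, 1, 24), (blue, Nova, SEA, 2, 13), (blue, Nova, SEA, 2, 26), (blue, Nova, SEA, 2, 3), (blue, Nova, SEA, 2, 39), (blue, Nova, SEA, 2, 5), (blue, Omega, BOS, 36, 24), (white, Nova, BOS, 26, 13), (white, Nova, BOS, 26, 26), (white, Nova, BOS, 26, 3), (white, Nova, BOS, 26, 39), (white, Nova, BOS, 26, 5), (white, Nova, SF, 8, 13), (white, Nova, SF, 8, 26), (white, Nova, SF, 8, 3), (white, Nova, SF, 8, 39), (white, Nova, SF, 8, 5)}
π[cost, pname]: project onto (cost, pname) (16 duplicate(s) eliminated) → {(1, Omega), (2, Nova), (26, Nova), (30, Nova), (36, Omega), (8, Nova)}

{(1, Omega), (2, Nova), (26, Nova), (30, Nova), (36, Omega), (8, Nova)}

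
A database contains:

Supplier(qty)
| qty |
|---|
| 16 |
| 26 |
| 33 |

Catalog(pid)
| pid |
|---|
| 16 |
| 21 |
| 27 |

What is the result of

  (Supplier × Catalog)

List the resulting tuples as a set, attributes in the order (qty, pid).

{(16, 16), (16, 21), (16, 27), (26, 16), (26, 21), (26, 27), (33, 16), (33, 21), (33, 27)}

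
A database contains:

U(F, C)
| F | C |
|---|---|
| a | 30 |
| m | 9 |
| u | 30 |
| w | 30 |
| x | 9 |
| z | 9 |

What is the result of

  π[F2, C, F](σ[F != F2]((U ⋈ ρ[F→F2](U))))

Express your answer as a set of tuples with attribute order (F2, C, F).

{(a, 30, u), (a, 30, w), (m, 9, x), (m, 9, z), (u, 30, a), (u, 30, w), (w, 30, a), (w, 30, u), (x, 9, m), (x, 9, z), (z, 9, m), (z, 9, x)}

ρ[F→F2]: schema becomes (F2, C); tuples unchanged.
Joining U and ρ[F→F2](U) on C yields {(a, 30, a), (a, 30, u), (a, 30, w), (m, 9, m), (m, 9, x), (m, 9, z), (u, 30, a), (u, 30, u), (u, 30, w), (w, 30, a), (w, 30, u), (w, 30, w), (x, 9, m), (x, 9, x), (x, 9, z), (z, 9, m), (z, 9, x), (z, 9, z)}.
Apply σ_{F != F2}; surviving tuples: {(a, 30, u), (a, 30, w), (m, 9, x), (m, 9, z), (u, 30, a), (u, 30, w), (w, 30, a), (w, 30, u), (x, 9, m), (x, 9, z), (z, 9, m), (z, 9, x)}
Keep only column(s) F2, C, F: {(a, 30, u), (a, 30, w), (m, 9, x), (m, 9, z), (u, 30, a), (u, 30, w), (w, 30, a), (w, 30, u), (x, 9, m), (x, 9, z), (z, 9, m), (z, 9, x)}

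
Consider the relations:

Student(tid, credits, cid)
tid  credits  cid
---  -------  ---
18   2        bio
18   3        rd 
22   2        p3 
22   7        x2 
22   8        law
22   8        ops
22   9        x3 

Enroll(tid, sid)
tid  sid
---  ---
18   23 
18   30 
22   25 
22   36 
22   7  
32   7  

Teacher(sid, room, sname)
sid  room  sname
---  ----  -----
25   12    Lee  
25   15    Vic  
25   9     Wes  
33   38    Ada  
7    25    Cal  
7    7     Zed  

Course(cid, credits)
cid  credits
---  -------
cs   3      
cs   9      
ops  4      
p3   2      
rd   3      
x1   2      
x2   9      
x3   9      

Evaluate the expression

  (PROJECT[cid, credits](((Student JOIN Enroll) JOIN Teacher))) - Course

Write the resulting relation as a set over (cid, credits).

{(law, 8), (ops, 8), (x2, 7)}

Student ⋈ Enroll (natural join on tid): {(18, 2, bio, 23), (18, 2, bio, 30), (18, 3, rd, 23), (18, 3, rd, 30), (22, 2, p3, 25), (22, 2, p3, 36), (22, 2, p3, 7), (22, 7, x2, 25), (22, 7, x2, 36), (22, 7, x2, 7), (22, 8, law, 25), (22, 8, law, 36), (22, 8, law, 7), (22, 8, ops, 25), (22, 8, ops, 36), (22, 8, ops, 7), (22, 9, x3, 25), (22, 9, x3, 36), (22, 9, x3, 7)}
(Student JOIN Enroll) ⋈ Teacher (natural join on sid): {(22, 2, p3, 25, 12, Lee), (22, 2, p3, 25, 15, Vic), (22, 2, p3, 25, 9, Wes), (22, 2, p3, 7, 25, Cal), (22, 2, p3, 7, 7, Zed), (22, 7, x2, 25, 12, Lee), (22, 7, x2, 25, 15, Vic), (22, 7, x2, 25, 9, Wes), (22, 7, x2, 7, 25, Cal), (22, 7, x2, 7, 7, Zed), (22, 8, law, 25, 12, Lee), (22, 8, law, 25, 15, Vic), (22, 8, law, 25, 9, Wes), (22, 8, law, 7, 25, Cal), (22, 8, law, 7, 7, Zed), (22, 8, ops, 25, 12, Lee), (22, 8, ops, 25, 15, Vic), (22, 8, ops, 25, 9, Wes), (22, 8, ops, 7, 25, Cal), (22, 8, ops, 7, 7, Zed), (22, 9, x3, 25, 12, Lee), (22, 9, x3, 25, 15, Vic), (22, 9, x3, 25, 9, Wes), (22, 9, x3, 7, 25, Cal), (22, 9, x3, 7, 7, Zed)}
Projecting to cid, credits (20 duplicate(s) eliminated): {(law, 8), (ops, 8), (p3, 2), (x2, 7), (x3, 9)}
Set difference of the two operands is {(law, 8), (ops, 8), (x2, 7)}.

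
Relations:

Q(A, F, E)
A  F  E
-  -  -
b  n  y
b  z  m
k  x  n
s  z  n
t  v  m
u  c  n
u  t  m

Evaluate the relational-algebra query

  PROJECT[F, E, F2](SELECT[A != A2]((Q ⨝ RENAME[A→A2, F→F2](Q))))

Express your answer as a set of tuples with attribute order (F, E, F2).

{(c, n, x), (c, n, z), (t, m, v), (t, m, z), (v, m, t), (v, m, z), (x, n, c), (x, n, z), (z, m, t), (z, m, v), (z, n, c), (z, n, x)}

ρ[A→A2, F→F2]: schema becomes (A2, F2, E); tuples unchanged.
Q ⋈ RENAME[A→A2, F→F2](Q) (natural join on E): {(b, n, y, b, n), (b, z, m, b, z), (b, z, m, t, v), (b, z, m, u, t), (k, x, n, k, x), (k, x, n, s, z), (k, x, n, u, c), (s, z, n, k, x), (s, z, n, s, z), (s, z, n, u, c), (t, v, m, b, z), (t, v, m, t, v), (t, v, m, u, t), (u, c, n, k, x), (u, c, n, s, z), (u, c, n, u, c), (u, t, m, b, z), (u, t, m, t, v), (u, t, m, u, t)}
σ[A != A2]: keep tuples satisfying A != A2 → {(b, z, m, t, v), (b, z, m, u, t), (k, x, n, s, z), (k, x, n, u, c), (s, z, n, k, x), (s, z, n, u, c), (t, v, m, b, z), (t, v, m, u, t), (u, c, n, k, x), (u, c, n, s, z), (u, t, m, b, z), (u, t, m, t, v)}
π_{F, E, F2} gives {(c, n, x), (c, n, z), (t, m, v), (t, m, z), (v, m, t), (v, m, z), (x, n, c), (x, n, z), (z, m, t), (z, m, v), (z, n, c), (z, n, x)}.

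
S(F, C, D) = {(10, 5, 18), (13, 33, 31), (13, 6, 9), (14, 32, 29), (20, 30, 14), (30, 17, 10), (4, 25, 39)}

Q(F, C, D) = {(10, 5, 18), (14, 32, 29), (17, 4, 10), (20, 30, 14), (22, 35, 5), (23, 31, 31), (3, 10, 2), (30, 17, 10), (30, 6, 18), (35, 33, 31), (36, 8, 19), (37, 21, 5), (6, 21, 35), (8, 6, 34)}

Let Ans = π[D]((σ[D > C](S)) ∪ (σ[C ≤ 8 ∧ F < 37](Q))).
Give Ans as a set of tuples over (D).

{10, 18, 19, 34, 39, 9}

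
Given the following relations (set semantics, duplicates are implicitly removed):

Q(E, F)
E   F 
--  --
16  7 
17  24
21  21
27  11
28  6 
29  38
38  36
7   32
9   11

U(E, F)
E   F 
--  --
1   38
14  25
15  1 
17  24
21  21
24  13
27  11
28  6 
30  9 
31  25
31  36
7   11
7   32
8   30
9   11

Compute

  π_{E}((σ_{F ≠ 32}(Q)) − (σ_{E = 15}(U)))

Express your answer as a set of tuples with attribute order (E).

{16, 17, 21, 27, 28, 29, 38, 9}

Apply σ_{F ≠ 32}; surviving tuples: {(16, 7), (17, 24), (21, 21), (27, 11), (28, 6), (29, 38), (38, 36), (9, 11)}
Apply σ_{E = 15}; surviving tuples: {(15, 1)}
Set difference of the two operands is {(16, 7), (17, 24), (21, 21), (27, 11), (28, 6), (29, 38), (38, 36), (9, 11)}.
π_{E} gives {16, 17, 21, 27, 28, 29, 38, 9}.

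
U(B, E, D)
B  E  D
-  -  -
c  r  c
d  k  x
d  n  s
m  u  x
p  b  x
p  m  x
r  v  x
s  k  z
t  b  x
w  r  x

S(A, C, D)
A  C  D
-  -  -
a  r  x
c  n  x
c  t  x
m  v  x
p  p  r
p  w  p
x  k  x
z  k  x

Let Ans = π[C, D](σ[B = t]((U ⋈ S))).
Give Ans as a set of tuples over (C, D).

{(k, x), (n, x), (r, x), (t, x), (v, x)}

Natural join on D: {(d, k, x, a, r), (d, k, x, c, n), (d, k, x, c, t), (d, k, x, m, v), (d, k, x, x, k), (d, k, x, z, k), (m, u, x, a, r), (m, u, x, c, n), (m, u, x, c, t), (m, u, x, m, v), (m, u, x, x, k), (m, u, x, z, k), (p, b, x, a, r), (p, b, x, c, n), (p, b, x, c, t), (p, b, x, m, v), (p, b, x, x, k), (p, b, x, z, k), (p, m, x, a, r), (p, m, x, c, n), (p, m, x, c, t), (p, m, x, m, v), (p, m, x, x, k), (p, m, x, z, k), (r, v, x, a, r), (r, v, x, c, n), (r, v, x, c, t), (r, v, x, m, v), (r, v, x, x, k), (r, v, x, z, k), (t, b, x, a, r), (t, b, x, c, n), (t, b, x, c, t), (t, b, x, m, v), (t, b, x, x, k), (t, b, x, z, k), (w, r, x, a, r), (w, r, x, c, n), (w, r, x, c, t), (w, r, x, m, v), (w, r, x, x, k), (w, r, x, z, k)}
Filtering on B = t leaves {(t, b, x, a, r), (t, b, x, c, n), (t, b, x, c, t), (t, b, x, m, v), (t, b, x, x, k), (t, b, x, z, k)}.
π_{C, D} gives {(k, x), (n, x), (r, x), (t, x), (v, x)} (1 duplicate(s) eliminated).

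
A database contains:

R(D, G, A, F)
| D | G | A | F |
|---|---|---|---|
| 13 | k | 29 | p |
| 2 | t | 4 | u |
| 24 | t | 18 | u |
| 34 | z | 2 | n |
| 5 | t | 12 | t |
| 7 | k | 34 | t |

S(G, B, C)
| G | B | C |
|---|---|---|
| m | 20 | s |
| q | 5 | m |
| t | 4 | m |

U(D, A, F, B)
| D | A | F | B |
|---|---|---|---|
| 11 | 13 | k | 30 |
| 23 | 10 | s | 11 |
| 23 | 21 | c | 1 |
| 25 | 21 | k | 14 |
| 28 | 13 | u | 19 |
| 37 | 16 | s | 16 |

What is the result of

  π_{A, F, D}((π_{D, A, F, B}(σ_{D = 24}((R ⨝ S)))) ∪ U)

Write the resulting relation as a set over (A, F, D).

{(10, s, 23), (13, k, 11), (13, u, 28), (16, s, 37), (18, u, 24), (21, c, 23), (21, k, 25)}

Joining R and S on G yields {(2, t, 4, u, 4, m), (24, t, 18, u, 4, m), (5, t, 12, t, 4, m)}.
Filtering on D = 24 leaves {(24, t, 18, u, 4, m)}.
π[D, A, F, B]: project onto (D, A, F, B) → {(24, 18, u, 4)}
Taking the union: {(11, 13, k, 30), (23, 10, s, 11), (23, 21, c, 1), (24, 18, u, 4), (25, 21, k, 14), (28, 13, u, 19), (37, 16, s, 16)}
π[A, F, D]: project onto (A, F, D) → {(10, s, 23), (13, k, 11), (13, u, 28), (16, s, 37), (18, u, 24), (21, c, 23), (21, k, 25)}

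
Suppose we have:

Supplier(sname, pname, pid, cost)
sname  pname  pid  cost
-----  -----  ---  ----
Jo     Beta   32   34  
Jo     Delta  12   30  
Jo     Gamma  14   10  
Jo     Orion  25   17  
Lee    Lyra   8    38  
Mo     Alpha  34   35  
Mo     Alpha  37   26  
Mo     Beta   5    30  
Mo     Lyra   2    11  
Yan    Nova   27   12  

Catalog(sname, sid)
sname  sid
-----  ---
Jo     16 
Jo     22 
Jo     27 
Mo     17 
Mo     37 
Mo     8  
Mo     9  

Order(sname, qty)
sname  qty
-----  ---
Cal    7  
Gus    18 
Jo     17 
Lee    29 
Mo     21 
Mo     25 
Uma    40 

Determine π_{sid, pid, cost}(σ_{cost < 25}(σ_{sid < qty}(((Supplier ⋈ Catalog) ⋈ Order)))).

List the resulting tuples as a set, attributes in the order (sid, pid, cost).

Joining Supplier and Catalog on sname yields {(Jo, Beta, 32, 34, 16), (Jo, Beta, 32, 34, 22), (Jo, Beta, 32, 34, 27), (Jo, Delta, 12, 30, 16), (Jo, Delta, 12, 30, 22), (Jo, Delta, 12, 30, 27), (Jo, Gamma, 14, 10, 16), (Jo, Gamma, 14, 10, 22), (Jo, Gamma, 14, 10, 27), (Jo, Orion, 25, 17, 16), (Jo, Orion, 25, 17, 22), (Jo, Orion, 25, 17, 27), (Mo, Alpha, 34, 35, 17), (Mo, Alpha, 34, 35, 37), (Mo, Alpha, 34, 35, 8), (Mo, Alpha, 34, 35, 9), (Mo, Alpha, 37, 26, 17), (Mo, Alpha, 37, 26, 37), (Mo, Alpha, 37, 26, 8), (Mo, Alpha, 37, 26, 9), (Mo, Beta, 5, 30, 17), (Mo, Beta, 5, 30, 37), (Mo, Beta, 5, 30, 8), (Mo, Beta, 5, 30, 9), (Mo, Lyra, 2, 11, 17), (Mo, Lyra, 2, 11, 37), (Mo, Lyra, 2, 11, 8), (Mo, Lyra, 2, 11, 9)}.
Joining (Supplier ⋈ Catalog) and Order on sname yields {(Jo, Beta, 32, 34, 16, 17), (Jo, Beta, 32, 34, 22, 17), (Jo, Beta, 32, 34, 27, 17), (Jo, Delta, 12, 30, 16, 17), (Jo, Delta, 12, 30, 22, 17), (Jo, Delta, 12, 30, 27, 17), (Jo, Gamma, 14, 10, 16, 17), (Jo, Gamma, 14, 10, 22, 17), (Jo, Gamma, 14, 10, 27, 17), (Jo, Orion, 25, 17, 16, 17), (Jo, Orion, 25, 17, 22, 17), (Jo, Orion, 25, 17, 27, 17), (Mo, Alpha, 34, 35, 17, 21), (Mo, Alpha, 34, 35, 17, 25), (Mo, Alpha, 34, 35, 37, 21), (Mo, Alpha, 34, 35, 37, 25), (Mo, Alpha, 34, 35, 8, 21), (Mo, Alpha, 34, 35, 8, 25), (Mo, Alpha, 34, 35, 9, 21), (Mo, Alpha, 34, 35, 9, 25), (Mo, Alpha, 37, 26, 17, 21), (Mo, Alpha, 37, 26, 17, 25), (Mo, Alpha, 37, 26, 37, 21), (Mo, Alpha, 37, 26, 37, 25), (Mo, Alpha, 37, 26, 8, 21), (Mo, Alpha, 37, 26, 8, 25), (Mo, Alpha, 37, 26, 9, 21), (Mo, Alpha, 37, 26, 9, 25), (Mo, Beta, 5, 30, 17, 21), (Mo, Beta, 5, 30, 17, 25), (Mo, Beta, 5, 30, 37, 21), (Mo, Beta, 5, 30, 37, 25), (Mo, Beta, 5, 30, 8, 21), (Mo, Beta, 5, 30, 8, 25), (Mo, Beta, 5, 30, 9, 21), (Mo, Beta, 5, 30, 9, 25), (Mo, Lyra, 2, 11, 17, 21), (Mo, Lyra, 2, 11, 17, 25), (Mo, Lyra, 2, 11, 37, 21), (Mo, Lyra, 2, 11, 37, 25), (Mo, Lyra, 2, 11, 8, 21), (Mo, Lyra, 2, 11, 8, 25), (Mo, Lyra, 2, 11, 9, 21), (Mo, Lyra, 2, 11, 9, 25)}.
Apply σ_{sid < qty}; surviving tuples: {(Jo, Beta, 32, 34, 16, 17), (Jo, Delta, 12, 30, 16, 17), (Jo, Gamma, 14, 10, 16, 17), (Jo, Orion, 25, 17, 16, 17), (Mo, Alpha, 34, 35, 17, 21), (Mo, Alpha, 34, 35, 17, 25), (Mo, Alpha, 34, 35, 8, 21), (Mo, Alpha, 34, 35, 8, 25), (Mo, Alpha, 34, 35, 9, 21), (Mo, Alpha, 34, 35, 9, 25), (Mo, Alpha, 37, 26, 17, 21), (Mo, Alpha, 37, 26, 17, 25), (Mo, Alpha, 37, 26, 8, 21), (Mo, Alpha, 37, 26, 8, 25), (Mo, Alpha, 37, 26, 9, 21), (Mo, Alpha, 37, 26, 9, 25), (Mo, Beta, 5, 30, 17, 21), (Mo, Beta, 5, 30, 17, 25), (Mo, Beta, 5, 30, 8, 21), (Mo, Beta, 5, 30, 8, 25), (Mo, Beta, 5, 30, 9, 21), (Mo, Beta, 5, 30, 9, 25), (Mo, Lyra, 2, 11, 17, 21), (Mo, Lyra, 2, 11, 17, 25), (Mo, Lyra, 2, 11, 8, 21), (Mo, Lyra, 2, 11, 8, 25), (Mo, Lyra, 2, 11, 9, 21), (Mo, Lyra, 2, 11, 9, 25)}
Apply σ_{cost < 25}; surviving tuples: {(Jo, Gamma, 14, 10, 16, 17), (Jo, Orion, 25, 17, 16, 17), (Mo, Lyra, 2, 11, 17, 21), (Mo, Lyra, 2, 11, 17, 25), (Mo, Lyra, 2, 11, 8, 21), (Mo, Lyra, 2, 11, 8, 25), (Mo, Lyra, 2, 11, 9, 21), (Mo, Lyra, 2, 11, 9, 25)}
π[sid, pid, cost]: project onto (sid, pid, cost) (3 duplicate(s) eliminated) → {(16, 14, 10), (16, 25, 17), (17, 2, 11), (8, 2, 11), (9, 2, 11)}

{(16, 14, 10), (16, 25, 17), (17, 2, 11), (8, 2, 11), (9, 2, 11)}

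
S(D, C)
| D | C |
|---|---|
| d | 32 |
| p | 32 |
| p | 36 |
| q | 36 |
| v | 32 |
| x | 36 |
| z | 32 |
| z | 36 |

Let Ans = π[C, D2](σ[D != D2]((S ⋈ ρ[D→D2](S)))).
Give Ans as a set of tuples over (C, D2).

{(32, d), (32, p), (32, v), (32, z), (36, p), (36, q), (36, x), (36, z)}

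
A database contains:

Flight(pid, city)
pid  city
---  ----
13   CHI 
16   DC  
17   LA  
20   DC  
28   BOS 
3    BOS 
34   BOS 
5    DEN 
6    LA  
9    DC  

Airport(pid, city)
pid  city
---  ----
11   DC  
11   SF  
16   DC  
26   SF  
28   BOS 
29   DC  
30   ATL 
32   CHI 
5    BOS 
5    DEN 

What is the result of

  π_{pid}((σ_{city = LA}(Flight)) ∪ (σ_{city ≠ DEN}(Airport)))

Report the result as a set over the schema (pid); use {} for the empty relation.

Apply σ_{city = LA}; surviving tuples: {(17, LA), (6, LA)}
Apply σ_{city ≠ DEN}; surviving tuples: {(11, DC), (11, SF), (16, DC), (26, SF), (28, BOS), (29, DC), (30, ATL), (32, CHI), (5, BOS)}
Taking the union: {(11, DC), (11, SF), (16, DC), (17, LA), (26, SF), (28, BOS), (29, DC), (30, ATL), (32, CHI), (5, BOS), (6, LA)}
Keep only column(s) pid (1 duplicate(s) eliminated): {11, 16, 17, 26, 28, 29, 30, 32, 5, 6}

{11, 16, 17, 26, 28, 29, 30, 32, 5, 6}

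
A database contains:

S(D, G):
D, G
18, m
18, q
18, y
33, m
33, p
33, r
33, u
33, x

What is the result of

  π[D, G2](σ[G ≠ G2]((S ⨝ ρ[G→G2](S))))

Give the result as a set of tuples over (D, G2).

{(18, m), (18, q), (18, y), (33, m), (33, p), (33, r), (33, u), (33, x)}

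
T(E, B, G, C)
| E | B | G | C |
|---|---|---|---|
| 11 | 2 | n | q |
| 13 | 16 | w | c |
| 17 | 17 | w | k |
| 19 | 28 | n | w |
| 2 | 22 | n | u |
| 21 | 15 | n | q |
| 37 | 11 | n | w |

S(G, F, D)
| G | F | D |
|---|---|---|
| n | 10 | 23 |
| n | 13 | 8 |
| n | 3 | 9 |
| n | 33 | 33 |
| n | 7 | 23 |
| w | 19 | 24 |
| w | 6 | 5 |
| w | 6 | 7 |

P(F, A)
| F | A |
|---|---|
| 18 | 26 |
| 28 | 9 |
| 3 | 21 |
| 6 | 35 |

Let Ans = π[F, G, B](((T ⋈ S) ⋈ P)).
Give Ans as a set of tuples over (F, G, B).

Joining T and S on G yields {(11, 2, n, q, 10, 23), (11, 2, n, q, 13, 8), (11, 2, n, q, 3, 9), (11, 2, n, q, 33, 33), (11, 2, n, q, 7, 23), (13, 16, w, c, 19, 24), (13, 16, w, c, 6, 5), (13, 16, w, c, 6, 7), (17, 17, w, k, 19, 24), (17, 17, w, k, 6, 5), (17, 17, w, k, 6, 7), (19, 28, n, w, 10, 23), (19, 28, n, w, 13, 8), (19, 28, n, w, 3, 9), (19, 28, n, w, 33, 33), (19, 28, n, w, 7, 23), (2, 22, n, u, 10, 23), (2, 22, n, u, 13, 8), (2, 22, n, u, 3, 9), (2, 22, n, u, 33, 33), (2, 22, n, u, 7, 23), (21, 15, n, q, 10, 23), (21, 15, n, q, 13, 8), (21, 15, n, q, 3, 9), (21, 15, n, q, 33, 33), (21, 15, n, q, 7, 23), (37, 11, n, w, 10, 23), (37, 11, n, w, 13, 8), (37, 11, n, w, 3, 9), (37, 11, n, w, 33, 33), (37, 11, n, w, 7, 23)}.
Joining (T ⋈ S) and P on F yields {(11, 2, n, q, 3, 9, 21), (13, 16, w, c, 6, 5, 35), (13, 16, w, c, 6, 7, 35), (17, 17, w, k, 6, 5, 35), (17, 17, w, k, 6, 7, 35), (19, 28, n, w, 3, 9, 21), (2, 22, n, u, 3, 9, 21), (21, 15, n, q, 3, 9, 21), (37, 11, n, w, 3, 9, 21)}.
Keep only column(s) F, G, B (2 duplicate(s) eliminated): {(3, n, 11), (3, n, 15), (3, n, 2), (3, n, 22), (3, n, 28), (6, w, 16), (6, w, 17)}

{(3, n, 11), (3, n, 15), (3, n, 2), (3, n, 22), (3, n, 28), (6, w, 16), (6, w, 17)}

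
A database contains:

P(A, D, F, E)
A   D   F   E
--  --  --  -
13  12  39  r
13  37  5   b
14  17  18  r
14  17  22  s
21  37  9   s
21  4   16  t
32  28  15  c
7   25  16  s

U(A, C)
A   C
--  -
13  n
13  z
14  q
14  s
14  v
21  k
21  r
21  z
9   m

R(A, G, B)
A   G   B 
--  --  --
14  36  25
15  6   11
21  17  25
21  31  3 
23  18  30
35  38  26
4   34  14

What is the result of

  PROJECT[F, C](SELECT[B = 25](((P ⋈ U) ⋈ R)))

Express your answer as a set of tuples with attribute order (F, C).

{(16, k), (16, r), (16, z), (18, q), (18, s), (18, v), (22, q), (22, s), (22, v), (9, k), (9, r), (9, z)}

Natural join on A: {(13, 12, 39, r, n), (13, 12, 39, r, z), (13, 37, 5, b, n), (13, 37, 5, b, z), (14, 17, 18, r, q), (14, 17, 18, r, s), (14, 17, 18, r, v), (14, 17, 22, s, q), (14, 17, 22, s, s), (14, 17, 22, s, v), (21, 37, 9, s, k), (21, 37, 9, s, r), (21, 37, 9, s, z), (21, 4, 16, t, k), (21, 4, 16, t, r), (21, 4, 16, t, z)}
Natural join on A: {(14, 17, 18, r, q, 36, 25), (14, 17, 18, r, s, 36, 25), (14, 17, 18, r, v, 36, 25), (14, 17, 22, s, q, 36, 25), (14, 17, 22, s, s, 36, 25), (14, 17, 22, s, v, 36, 25), (21, 37, 9, s, k, 17, 25), (21, 37, 9, s, k, 31, 3), (21, 37, 9, s, r, 17, 25), (21, 37, 9, s, r, 31, 3), (21, 37, 9, s, z, 17, 25), (21, 37, 9, s, z, 31, 3), (21, 4, 16, t, k, 17, 25), (21, 4, 16, t, k, 31, 3), (21, 4, 16, t, r, 17, 25), (21, 4, 16, t, r, 31, 3), (21, 4, 16, t, z, 17, 25), (21, 4, 16, t, z, 31, 3)}
Selection B = 25: {(14, 17, 18, r, q, 36, 25), (14, 17, 18, r, s, 36, 25), (14, 17, 18, r, v, 36, 25), (14, 17, 22, s, q, 36, 25), (14, 17, 22, s, s, 36, 25), (14, 17, 22, s, v, 36, 25), (21, 37, 9, s, k, 17, 25), (21, 37, 9, s, r, 17, 25), (21, 37, 9, s, z, 17, 25), (21, 4, 16, t, k, 17, 25), (21, 4, 16, t, r, 17, 25), (21, 4, 16, t, z, 17, 25)}
Projecting to F, C: {(16, k), (16, r), (16, z), (18, q), (18, s), (18, v), (22, q), (22, s), (22, v), (9, k), (9, r), (9, z)}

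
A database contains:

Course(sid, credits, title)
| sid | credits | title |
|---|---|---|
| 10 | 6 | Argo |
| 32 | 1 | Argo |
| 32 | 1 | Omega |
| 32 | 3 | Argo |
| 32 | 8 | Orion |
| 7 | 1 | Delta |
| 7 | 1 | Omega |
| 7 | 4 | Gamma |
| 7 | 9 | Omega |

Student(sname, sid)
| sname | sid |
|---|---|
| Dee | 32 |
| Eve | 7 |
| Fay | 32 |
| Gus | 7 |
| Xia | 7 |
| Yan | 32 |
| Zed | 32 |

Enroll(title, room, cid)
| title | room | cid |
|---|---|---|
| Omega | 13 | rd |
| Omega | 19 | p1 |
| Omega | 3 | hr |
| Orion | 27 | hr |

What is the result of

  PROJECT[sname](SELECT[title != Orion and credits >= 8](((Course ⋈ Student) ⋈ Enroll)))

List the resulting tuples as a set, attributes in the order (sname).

{Eve, Gus, Xia}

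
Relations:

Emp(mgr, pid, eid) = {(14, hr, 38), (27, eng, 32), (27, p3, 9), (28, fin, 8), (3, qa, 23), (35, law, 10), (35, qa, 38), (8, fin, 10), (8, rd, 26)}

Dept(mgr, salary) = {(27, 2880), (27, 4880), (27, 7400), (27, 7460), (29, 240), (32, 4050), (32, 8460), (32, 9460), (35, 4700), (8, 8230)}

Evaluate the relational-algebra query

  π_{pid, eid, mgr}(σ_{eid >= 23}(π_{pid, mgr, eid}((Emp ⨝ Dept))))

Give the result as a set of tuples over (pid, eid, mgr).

Emp ⋈ Dept (natural join on mgr): {(27, eng, 32, 2880), (27, eng, 32, 4880), (27, eng, 32, 7400), (27, eng, 32, 7460), (27, p3, 9, 2880), (27, p3, 9, 4880), (27, p3, 9, 7400), (27, p3, 9, 7460), (35, law, 10, 4700), (35, qa, 38, 4700), (8, fin, 10, 8230), (8, rd, 26, 8230)}
Projecting to pid, mgr, eid (6 duplicate(s) eliminated): {(eng, 27, 32), (fin, 8, 10), (law, 35, 10), (p3, 27, 9), (qa, 35, 38), (rd, 8, 26)}
Filtering on eid >= 23 leaves {(eng, 27, 32), (qa, 35, 38), (rd, 8, 26)}.
Projecting to pid, eid, mgr: {(eng, 32, 27), (qa, 38, 35), (rd, 26, 8)}

{(eng, 32, 27), (qa, 38, 35), (rd, 26, 8)}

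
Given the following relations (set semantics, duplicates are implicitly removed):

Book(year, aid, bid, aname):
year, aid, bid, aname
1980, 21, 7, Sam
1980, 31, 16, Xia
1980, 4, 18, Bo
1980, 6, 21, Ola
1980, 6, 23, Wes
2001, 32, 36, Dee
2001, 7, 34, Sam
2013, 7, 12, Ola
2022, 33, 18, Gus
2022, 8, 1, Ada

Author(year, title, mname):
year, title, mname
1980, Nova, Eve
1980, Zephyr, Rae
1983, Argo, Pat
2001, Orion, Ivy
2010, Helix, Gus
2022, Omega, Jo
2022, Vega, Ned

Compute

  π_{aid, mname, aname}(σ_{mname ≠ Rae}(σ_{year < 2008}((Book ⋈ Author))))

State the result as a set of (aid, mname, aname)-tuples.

{(21, Eve, Sam), (31, Eve, Xia), (32, Ivy, Dee), (4, Eve, Bo), (6, Eve, Ola), (6, Eve, Wes), (7, Ivy, Sam)}

Joining Book and Author on year yields {(1980, 21, 7, Sam, Nova, Eve), (1980, 21, 7, Sam, Zephyr, Rae), (1980, 31, 16, Xia, Nova, Eve), (1980, 31, 16, Xia, Zephyr, Rae), (1980, 4, 18, Bo, Nova, Eve), (1980, 4, 18, Bo, Zephyr, Rae), (1980, 6, 21, Ola, Nova, Eve), (1980, 6, 21, Ola, Zephyr, Rae), (1980, 6, 23, Wes, Nova, Eve), (1980, 6, 23, Wes, Zephyr, Rae), (2001, 32, 36, Dee, Orion, Ivy), (2001, 7, 34, Sam, Orion, Ivy), (2022, 33, 18, Gus, Omega, Jo), (2022, 33, 18, Gus, Vega, Ned), (2022, 8, 1, Ada, Omega, Jo), (2022, 8, 1, Ada, Vega, Ned)}.
Filtering on year < 2008 leaves {(1980, 21, 7, Sam, Nova, Eve), (1980, 21, 7, Sam, Zephyr, Rae), (1980, 31, 16, Xia, Nova, Eve), (1980, 31, 16, Xia, Zephyr, Rae), (1980, 4, 18, Bo, Nova, Eve), (1980, 4, 18, Bo, Zephyr, Rae), (1980, 6, 21, Ola, Nova, Eve), (1980, 6, 21, Ola, Zephyr, Rae), (1980, 6, 23, Wes, Nova, Eve), (1980, 6, 23, Wes, Zephyr, Rae), (2001, 32, 36, Dee, Orion, Ivy), (2001, 7, 34, Sam, Orion, Ivy)}.
Filtering on mname ≠ Rae leaves {(1980, 21, 7, Sam, Nova, Eve), (1980, 31, 16, Xia, Nova, Eve), (1980, 4, 18, Bo, Nova, Eve), (1980, 6, 21, Ola, Nova, Eve), (1980, 6, 23, Wes, Nova, Eve), (2001, 32, 36, Dee, Orion, Ivy), (2001, 7, 34, Sam, Orion, Ivy)}.
π[aid, mname, aname]: project onto (aid, mname, aname) → {(21, Eve, Sam), (31, Eve, Xia), (32, Ivy, Dee), (4, Eve, Bo), (6, Eve, Ola), (6, Eve, Wes), (7, Ivy, Sam)}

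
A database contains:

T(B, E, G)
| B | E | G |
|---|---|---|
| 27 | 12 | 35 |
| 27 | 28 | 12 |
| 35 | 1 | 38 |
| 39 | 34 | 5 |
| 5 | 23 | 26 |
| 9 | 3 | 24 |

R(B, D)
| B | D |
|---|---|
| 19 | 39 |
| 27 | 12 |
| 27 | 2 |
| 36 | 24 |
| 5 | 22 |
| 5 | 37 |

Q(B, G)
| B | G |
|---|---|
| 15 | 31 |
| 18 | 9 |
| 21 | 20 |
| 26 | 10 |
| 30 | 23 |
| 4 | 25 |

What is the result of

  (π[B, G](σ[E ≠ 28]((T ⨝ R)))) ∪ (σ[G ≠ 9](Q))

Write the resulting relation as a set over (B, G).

Joining T and R on B yields {(27, 12, 35, 12), (27, 12, 35, 2), (27, 28, 12, 12), (27, 28, 12, 2), (5, 23, 26, 22), (5, 23, 26, 37)}.
Filtering on E ≠ 28 leaves {(27, 12, 35, 12), (27, 12, 35, 2), (5, 23, 26, 22), (5, 23, 26, 37)}.
Keep only column(s) B, G (2 duplicate(s) eliminated): {(27, 35), (5, 26)}
Filtering on G ≠ 9 leaves {(15, 31), (21, 20), (26, 10), (30, 23), (4, 25)}.
Taking the union: {(15, 31), (21, 20), (26, 10), (27, 35), (30, 23), (4, 25), (5, 26)}

{(15, 31), (21, 20), (26, 10), (27, 35), (30, 23), (4, 25), (5, 26)}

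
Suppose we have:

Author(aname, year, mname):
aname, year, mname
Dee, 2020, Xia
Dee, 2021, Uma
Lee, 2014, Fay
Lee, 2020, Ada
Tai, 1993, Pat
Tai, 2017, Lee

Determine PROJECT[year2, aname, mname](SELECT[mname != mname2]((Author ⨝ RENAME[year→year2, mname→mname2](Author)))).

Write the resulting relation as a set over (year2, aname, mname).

{(1993, Tai, Lee), (2014, Lee, Ada), (2017, Tai, Pat), (2020, Dee, Uma), (2020, Lee, Fay), (2021, Dee, Xia)}

ρ[year→year2, mname→mname2]: schema becomes (aname, year2, mname2); tuples unchanged.
Joining Author and RENAME[year→year2, mname→mname2](Author) on aname yields {(Dee, 2020, Xia, 2020, Xia), (Dee, 2020, Xia, 2021, Uma), (Dee, 2021, Uma, 2020, Xia), (Dee, 2021, Uma, 2021, Uma), (Lee, 2014, Fay, 2014, Fay), (Lee, 2014, Fay, 2020, Ada), (Lee, 2020, Ada, 2014, Fay), (Lee, 2020, Ada, 2020, Ada), (Tai, 1993, Pat, 1993, Pat), (Tai, 1993, Pat, 2017, Lee), (Tai, 2017, Lee, 1993, Pat), (Tai, 2017, Lee, 2017, Lee)}.
Apply σ_{mname != mname2}; surviving tuples: {(Dee, 2020, Xia, 2021, Uma), (Dee, 2021, Uma, 2020, Xia), (Lee, 2014, Fay, 2020, Ada), (Lee, 2020, Ada, 2014, Fay), (Tai, 1993, Pat, 2017, Lee), (Tai, 2017, Lee, 1993, Pat)}
Keep only column(s) year2, aname, mname: {(1993, Tai, Lee), (2014, Lee, Ada), (2017, Tai, Pat), (2020, Dee, Uma), (2020, Lee, Fay), (2021, Dee, Xia)}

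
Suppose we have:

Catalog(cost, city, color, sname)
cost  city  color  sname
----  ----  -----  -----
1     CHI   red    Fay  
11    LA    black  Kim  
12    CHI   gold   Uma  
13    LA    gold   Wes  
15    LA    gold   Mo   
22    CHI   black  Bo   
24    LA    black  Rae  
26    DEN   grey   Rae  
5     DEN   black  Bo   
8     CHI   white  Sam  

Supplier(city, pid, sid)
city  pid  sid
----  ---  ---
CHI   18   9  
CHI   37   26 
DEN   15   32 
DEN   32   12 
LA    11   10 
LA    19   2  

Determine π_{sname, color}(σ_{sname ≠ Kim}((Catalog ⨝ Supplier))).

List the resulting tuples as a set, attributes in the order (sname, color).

{(Bo, black), (Fay, red), (Mo, gold), (Rae, black), (Rae, grey), (Sam, white), (Uma, gold), (Wes, gold)}

Natural join on city: {(1, CHI, red, Fay, 18, 9), (1, CHI, red, Fay, 37, 26), (11, LA, black, Kim, 11, 10), (11, LA, black, Kim, 19, 2), (12, CHI, gold, Uma, 18, 9), (12, CHI, gold, Uma, 37, 26), (13, LA, gold, Wes, 11, 10), (13, LA, gold, Wes, 19, 2), (15, LA, gold, Mo, 11, 10), (15, LA, gold, Mo, 19, 2), (22, CHI, black, Bo, 18, 9), (22, CHI, black, Bo, 37, 26), (24, LA, black, Rae, 11, 10), (24, LA, black, Rae, 19, 2), (26, DEN, grey, Rae, 15, 32), (26, DEN, grey, Rae, 32, 12), (5, DEN, black, Bo, 15, 32), (5, DEN, black, Bo, 32, 12), (8, CHI, white, Sam, 18, 9), (8, CHI, white, Sam, 37, 26)}
Selection sname ≠ Kim: {(1, CHI, red, Fay, 18, 9), (1, CHI, red, Fay, 37, 26), (12, CHI, gold, Uma, 18, 9), (12, CHI, gold, Uma, 37, 26), (13, LA, gold, Wes, 11, 10), (13, LA, gold, Wes, 19, 2), (15, LA, gold, Mo, 11, 10), (15, LA, gold, Mo, 19, 2), (22, CHI, black, Bo, 18, 9), (22, CHI, black, Bo, 37, 26), (24, LA, black, Rae, 11, 10), (24, LA, black, Rae, 19, 2), (26, DEN, grey, Rae, 15, 32), (26, DEN, grey, Rae, 32, 12), (5, DEN, black, Bo, 15, 32), (5, DEN, black, Bo, 32, 12), (8, CHI, white, Sam, 18, 9), (8, CHI, white, Sam, 37, 26)}
Projecting to sname, color (10 duplicate(s) eliminated): {(Bo, black), (Fay, red), (Mo, gold), (Rae, black), (Rae, grey), (Sam, white), (Uma, gold), (Wes, gold)}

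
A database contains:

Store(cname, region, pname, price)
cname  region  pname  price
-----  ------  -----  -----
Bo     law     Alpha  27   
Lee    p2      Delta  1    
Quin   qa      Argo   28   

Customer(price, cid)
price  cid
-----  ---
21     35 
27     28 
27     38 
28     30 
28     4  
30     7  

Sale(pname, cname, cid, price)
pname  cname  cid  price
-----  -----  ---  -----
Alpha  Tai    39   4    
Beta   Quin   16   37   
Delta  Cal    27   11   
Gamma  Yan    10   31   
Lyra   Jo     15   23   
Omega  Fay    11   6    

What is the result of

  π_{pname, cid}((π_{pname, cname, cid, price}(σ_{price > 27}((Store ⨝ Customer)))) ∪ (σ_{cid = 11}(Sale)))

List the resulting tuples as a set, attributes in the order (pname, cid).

{(Argo, 30), (Argo, 4), (Omega, 11)}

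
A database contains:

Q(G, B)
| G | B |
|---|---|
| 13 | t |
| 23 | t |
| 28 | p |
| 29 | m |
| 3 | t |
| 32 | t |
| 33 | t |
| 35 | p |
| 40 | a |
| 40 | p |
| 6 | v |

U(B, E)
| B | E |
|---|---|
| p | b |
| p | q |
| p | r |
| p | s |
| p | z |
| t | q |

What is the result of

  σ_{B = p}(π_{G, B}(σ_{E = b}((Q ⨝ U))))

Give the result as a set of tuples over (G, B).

{(28, p), (35, p), (40, p)}

Joining Q and U on B yields {(13, t, q), (23, t, q), (28, p, b), (28, p, q), (28, p, r), (28, p, s), (28, p, z), (3, t, q), (32, t, q), (33, t, q), (35, p, b), (35, p, q), (35, p, r), (35, p, s), (35, p, z), (40, p, b), (40, p, q), (40, p, r), (40, p, s), (40, p, z)}.
σ[E = b]: keep tuples satisfying E = b → {(28, p, b), (35, p, b), (40, p, b)}
Projecting to G, B: {(28, p), (35, p), (40, p)}
σ[B = p]: keep tuples satisfying B = p → {(28, p), (35, p), (40, p)}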